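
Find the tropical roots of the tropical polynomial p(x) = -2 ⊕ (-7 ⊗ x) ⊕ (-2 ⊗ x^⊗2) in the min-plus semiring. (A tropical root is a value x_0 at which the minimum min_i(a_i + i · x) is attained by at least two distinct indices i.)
Roots: {-5, 5}

Each tropical root is a break point of the lower envelope of the lines y = a_i + i · x (there are 3 lines, with slopes 0, 1, ..., 2). Only the lines that attain the minimum somewhere contribute to roots; other lines are dominated. Here the surviving (envelope) indices are i = 2, i = 1, i = 0.
Intersections between consecutive envelope lines give the roots: for adjacent envelope indices i < j the intersection is x = (a_i − a_j) / (j − i). Reading off the sorted break points: {-5, 5}.
Verification: at each break x_0, at least two indices attain the minimum of min_i(a_i + i · x_0).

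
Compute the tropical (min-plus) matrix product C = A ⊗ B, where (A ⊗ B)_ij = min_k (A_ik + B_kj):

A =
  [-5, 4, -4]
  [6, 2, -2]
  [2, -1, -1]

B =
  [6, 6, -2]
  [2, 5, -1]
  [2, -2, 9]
A ⊗ B =
  [-2, -6, -7]
  [0, -4, 1]
  [1, -3, -2]

Apply the min-plus product entry-by-entry:
  C[0][0] = min over k of (A[0][0] + B[0][0] = -5 + 6 = 1, A[0][1] + B[1][0] = 4 + 2 = 6, A[0][2] + B[2][0] = -4 + 2 = -2) = -2 (attained at k = 2)
  C[0][1] = min over k of (A[0][0] + B[0][1] = -5 + 6 = 1, A[0][1] + B[1][1] = 4 + 5 = 9, A[0][2] + B[2][1] = -4 + -2 = -6) = -6 (attained at k = 2)
  C[0][2] = min over k of (A[0][0] + B[0][2] = -5 + -2 = -7, A[0][1] + B[1][2] = 4 + -1 = 3, A[0][2] + B[2][2] = -4 + 9 = 5) = -7 (attained at k = 0)
  C[1][0] = min over k of (A[1][0] + B[0][0] = 6 + 6 = 12, A[1][1] + B[1][0] = 2 + 2 = 4, A[1][2] + B[2][0] = -2 + 2 = 0) = 0 (attained at k = 2)
  C[1][1] = min over k of (A[1][0] + B[0][1] = 6 + 6 = 12, A[1][1] + B[1][1] = 2 + 5 = 7, A[1][2] + B[2][1] = -2 + -2 = -4) = -4 (attained at k = 2)
  C[1][2] = min over k of (A[1][0] + B[0][2] = 6 + -2 = 4, A[1][1] + B[1][2] = 2 + -1 = 1, A[1][2] + B[2][2] = -2 + 9 = 7) = 1 (attained at k = 1)
  C[2][0] = min over k of (A[2][0] + B[0][0] = 2 + 6 = 8, A[2][1] + B[1][0] = -1 + 2 = 1, A[2][2] + B[2][0] = -1 + 2 = 1) = 1 (attained at k = 1)
  C[2][1] = min over k of (A[2][0] + B[0][1] = 2 + 6 = 8, A[2][1] + B[1][1] = -1 + 5 = 4, A[2][2] + B[2][1] = -1 + -2 = -3) = -3 (attained at k = 2)
  C[2][2] = min over k of (A[2][0] + B[0][2] = 2 + -2 = 0, A[2][1] + B[1][2] = -1 + -1 = -2, A[2][2] + B[2][2] = -1 + 9 = 8) = -2 (attained at k = 1)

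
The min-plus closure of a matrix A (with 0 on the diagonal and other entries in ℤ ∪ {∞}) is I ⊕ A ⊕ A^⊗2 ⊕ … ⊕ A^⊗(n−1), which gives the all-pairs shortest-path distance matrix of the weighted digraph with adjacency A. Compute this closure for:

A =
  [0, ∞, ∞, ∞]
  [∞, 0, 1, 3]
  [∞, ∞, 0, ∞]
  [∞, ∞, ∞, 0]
Closure =
  [0, ∞, ∞, ∞]
  [∞, 0, 1, 3]
  [∞, ∞, 0, ∞]
  [∞, ∞, ∞, 0]

This is the Floyd-Warshall all-pairs shortest-path computation. For each intermediate vertex k = 0, 1, …, 3, update dist[i][j] ← min(dist[i][j], dist[i][k] + dist[k][j]). The final matrix gives, for each (i, j), the minimum total weight of any directed path from i to j (possibly empty when i = j).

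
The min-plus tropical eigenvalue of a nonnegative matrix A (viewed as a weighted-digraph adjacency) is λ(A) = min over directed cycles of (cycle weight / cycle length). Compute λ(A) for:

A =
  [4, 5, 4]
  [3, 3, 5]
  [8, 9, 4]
λ(A) = 3

Enumerate directed cycles and compute their means (weight / length). Sample:
  cycle 0 → 0: weight = 4, length = 1, mean = 4/1 ≈ 4.000
  cycle 1 → 1: weight = 3, length = 1, mean = 3/1 ≈ 3.000
  cycle 2 → 2: weight = 4, length = 1, mean = 4/1 ≈ 4.000
  cycle 0 → 1 → 0: weight = 8, length = 2, mean = 8/2 ≈ 4.000
  cycle 0 → 2 → 0: weight = 12, length = 2, mean = 12/2 ≈ 6.000
  cycle 1 → 0 → 1: weight = 8, length = 2, mean = 8/2 ≈ 4.000
Minimum mean = 3.000, attained e.g. along the cycle 1 → 1 with weight 3 and length 1. So λ(A) = 3/1 = 3.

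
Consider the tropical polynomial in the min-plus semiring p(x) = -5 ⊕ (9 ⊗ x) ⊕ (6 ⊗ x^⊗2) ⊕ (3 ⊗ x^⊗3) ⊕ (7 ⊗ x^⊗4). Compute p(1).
p(1) = -5

A tropical monomial a ⊗ x^⊗i evaluates to a + i · x. Evaluating each term at x = 1:
  Term 0 contributes -5 + 0 · 1 = -5
  Term 1 contributes 9 + 1 · 1 = 10
  Term 2 contributes 6 + 2 · 1 = 8
  Term 3 contributes 3 + 3 · 1 = 6
  Term 4 contributes 7 + 4 · 1 = 11
p(1) = ⊕ of these = min[-5, 10, 8, 6, 11] = -5.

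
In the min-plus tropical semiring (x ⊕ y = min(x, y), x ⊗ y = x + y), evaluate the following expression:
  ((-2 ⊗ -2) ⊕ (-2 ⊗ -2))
((-2 ⊗ -2) ⊕ (-2 ⊗ -2)) = -4

Expand innermost to outermost. Recall ⊕ takes the minimum of its arguments and ⊗ takes their sum. Working out the expression ((-2 ⊗ -2) ⊕ (-2 ⊗ -2)) gives -4.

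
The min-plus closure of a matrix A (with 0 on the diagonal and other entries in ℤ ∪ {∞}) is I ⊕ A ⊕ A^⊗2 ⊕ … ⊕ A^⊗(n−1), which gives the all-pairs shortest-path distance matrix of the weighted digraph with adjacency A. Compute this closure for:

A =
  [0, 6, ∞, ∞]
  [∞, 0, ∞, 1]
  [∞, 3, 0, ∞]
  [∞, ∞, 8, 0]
Closure =
  [0, 6, 15, 7]
  [∞, 0, 9, 1]
  [∞, 3, 0, 4]
  [∞, 11, 8, 0]

This is the Floyd-Warshall all-pairs shortest-path computation. For each intermediate vertex k = 0, 1, …, 3, update dist[i][j] ← min(dist[i][j], dist[i][k] + dist[k][j]). The final matrix gives, for each (i, j), the minimum total weight of any directed path from i to j (possibly empty when i = j).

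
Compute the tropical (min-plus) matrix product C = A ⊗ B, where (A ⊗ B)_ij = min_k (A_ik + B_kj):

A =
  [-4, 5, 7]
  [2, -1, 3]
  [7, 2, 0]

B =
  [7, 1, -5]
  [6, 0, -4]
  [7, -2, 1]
A ⊗ B =
  [3, -3, -9]
  [5, -1, -5]
  [7, -2, -2]

Apply the min-plus product entry-by-entry:
  C[0][0] = min over k of (A[0][0] + B[0][0] = -4 + 7 = 3, A[0][1] + B[1][0] = 5 + 6 = 11, A[0][2] + B[2][0] = 7 + 7 = 14) = 3 (attained at k = 0)
  C[0][1] = min over k of (A[0][0] + B[0][1] = -4 + 1 = -3, A[0][1] + B[1][1] = 5 + 0 = 5, A[0][2] + B[2][1] = 7 + -2 = 5) = -3 (attained at k = 0)
  C[0][2] = min over k of (A[0][0] + B[0][2] = -4 + -5 = -9, A[0][1] + B[1][2] = 5 + -4 = 1, A[0][2] + B[2][2] = 7 + 1 = 8) = -9 (attained at k = 0)
  C[1][0] = min over k of (A[1][0] + B[0][0] = 2 + 7 = 9, A[1][1] + B[1][0] = -1 + 6 = 5, A[1][2] + B[2][0] = 3 + 7 = 10) = 5 (attained at k = 1)
  C[1][1] = min over k of (A[1][0] + B[0][1] = 2 + 1 = 3, A[1][1] + B[1][1] = -1 + 0 = -1, A[1][2] + B[2][1] = 3 + -2 = 1) = -1 (attained at k = 1)
  C[1][2] = min over k of (A[1][0] + B[0][2] = 2 + -5 = -3, A[1][1] + B[1][2] = -1 + -4 = -5, A[1][2] + B[2][2] = 3 + 1 = 4) = -5 (attained at k = 1)
  C[2][0] = min over k of (A[2][0] + B[0][0] = 7 + 7 = 14, A[2][1] + B[1][0] = 2 + 6 = 8, A[2][2] + B[2][0] = 0 + 7 = 7) = 7 (attained at k = 2)
  C[2][1] = min over k of (A[2][0] + B[0][1] = 7 + 1 = 8, A[2][1] + B[1][1] = 2 + 0 = 2, A[2][2] + B[2][1] = 0 + -2 = -2) = -2 (attained at k = 2)
  C[2][2] = min over k of (A[2][0] + B[0][2] = 7 + -5 = 2, A[2][1] + B[1][2] = 2 + -4 = -2, A[2][2] + B[2][2] = 0 + 1 = 1) = -2 (attained at k = 1)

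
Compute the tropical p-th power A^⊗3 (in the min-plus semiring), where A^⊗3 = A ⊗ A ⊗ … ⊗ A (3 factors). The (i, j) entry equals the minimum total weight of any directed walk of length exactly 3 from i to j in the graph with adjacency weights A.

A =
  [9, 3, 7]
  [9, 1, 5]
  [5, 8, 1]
A^⊗3 =
  [13, 5, 9]
  [11, 3, 7]
  [7, 9, 3]

Each entry (A^⊗3)_ij equals the minimum over all length-3 walks i = v_0 → v_1 → … → v_3 = j of Σ_t A[v_t][v_{t+1}]. For example, for (i, j) = (0, 2) we minimise over 9 possible intermediate vertex sequences; the minimum is 9, attained along the walk 0 → 1 → 1 → 2.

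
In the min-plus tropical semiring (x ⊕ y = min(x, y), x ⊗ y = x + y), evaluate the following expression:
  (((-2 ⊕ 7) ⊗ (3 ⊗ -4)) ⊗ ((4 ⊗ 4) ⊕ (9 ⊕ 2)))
(((-2 ⊕ 7) ⊗ (3 ⊗ -4)) ⊗ ((4 ⊗ 4) ⊕ (9 ⊕ 2))) = -1

Expand innermost to outermost. Recall ⊕ takes the minimum of its arguments and ⊗ takes their sum. Working out the expression (((-2 ⊕ 7) ⊗ (3 ⊗ -4)) ⊗ ((4 ⊗ 4) ⊕ (9 ⊕ 2))) gives -1.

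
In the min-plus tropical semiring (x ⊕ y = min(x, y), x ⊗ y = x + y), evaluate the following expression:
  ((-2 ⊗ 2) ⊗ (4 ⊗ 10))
((-2 ⊗ 2) ⊗ (4 ⊗ 10)) = 14

Expand innermost to outermost. Recall ⊕ takes the minimum of its arguments and ⊗ takes their sum. Working out the expression ((-2 ⊗ 2) ⊗ (4 ⊗ 10)) gives 14.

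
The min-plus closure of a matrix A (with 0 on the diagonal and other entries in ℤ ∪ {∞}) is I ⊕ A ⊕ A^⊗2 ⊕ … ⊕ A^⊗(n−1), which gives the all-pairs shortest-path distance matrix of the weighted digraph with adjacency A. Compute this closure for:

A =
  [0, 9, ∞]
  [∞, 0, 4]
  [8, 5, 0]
Closure =
  [0, 9, 13]
  [12, 0, 4]
  [8, 5, 0]

This is the Floyd-Warshall all-pairs shortest-path computation. For each intermediate vertex k = 0, 1, …, 2, update dist[i][j] ← min(dist[i][j], dist[i][k] + dist[k][j]). The final matrix gives, for each (i, j), the minimum total weight of any directed path from i to j (possibly empty when i = j).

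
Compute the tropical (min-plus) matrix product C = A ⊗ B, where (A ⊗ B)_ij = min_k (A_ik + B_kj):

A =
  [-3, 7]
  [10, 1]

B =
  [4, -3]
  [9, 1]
A ⊗ B =
  [1, -6]
  [10, 2]

Apply the min-plus product entry-by-entry:
  C[0][0] = min over k of (A[0][0] + B[0][0] = -3 + 4 = 1, A[0][1] + B[1][0] = 7 + 9 = 16) = 1 (attained at k = 0)
  C[0][1] = min over k of (A[0][0] + B[0][1] = -3 + -3 = -6, A[0][1] + B[1][1] = 7 + 1 = 8) = -6 (attained at k = 0)
  C[1][0] = min over k of (A[1][0] + B[0][0] = 10 + 4 = 14, A[1][1] + B[1][0] = 1 + 9 = 10) = 10 (attained at k = 1)
  C[1][1] = min over k of (A[1][0] + B[0][1] = 10 + -3 = 7, A[1][1] + B[1][1] = 1 + 1 = 2) = 2 (attained at k = 1)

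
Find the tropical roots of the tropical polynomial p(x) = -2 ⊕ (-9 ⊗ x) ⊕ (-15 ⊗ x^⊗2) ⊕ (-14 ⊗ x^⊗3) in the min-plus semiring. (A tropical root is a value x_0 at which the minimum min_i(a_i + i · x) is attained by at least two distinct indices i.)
Roots: {-1, 6, 7}

Each tropical root is a break point of the lower envelope of the lines y = a_i + i · x (there are 4 lines, with slopes 0, 1, ..., 3). Only the lines that attain the minimum somewhere contribute to roots; other lines are dominated. Here the surviving (envelope) indices are i = 3, i = 2, i = 1, i = 0.
Intersections between consecutive envelope lines give the roots: for adjacent envelope indices i < j the intersection is x = (a_i − a_j) / (j − i). Reading off the sorted break points: {-1, 6, 7}.
Verification: at each break x_0, at least two indices attain the minimum of min_i(a_i + i · x_0).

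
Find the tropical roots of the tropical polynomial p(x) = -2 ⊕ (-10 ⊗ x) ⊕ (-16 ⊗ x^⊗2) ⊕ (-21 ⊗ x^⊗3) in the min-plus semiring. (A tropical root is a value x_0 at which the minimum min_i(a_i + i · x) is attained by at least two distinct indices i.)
Roots: {5, 6, 8}

Each tropical root is a break point of the lower envelope of the lines y = a_i + i · x (there are 4 lines, with slopes 0, 1, ..., 3). Only the lines that attain the minimum somewhere contribute to roots; other lines are dominated. Here the surviving (envelope) indices are i = 3, i = 2, i = 1, i = 0.
Intersections between consecutive envelope lines give the roots: for adjacent envelope indices i < j the intersection is x = (a_i − a_j) / (j − i). Reading off the sorted break points: {5, 6, 8}.
Verification: at each break x_0, at least two indices attain the minimum of min_i(a_i + i · x_0).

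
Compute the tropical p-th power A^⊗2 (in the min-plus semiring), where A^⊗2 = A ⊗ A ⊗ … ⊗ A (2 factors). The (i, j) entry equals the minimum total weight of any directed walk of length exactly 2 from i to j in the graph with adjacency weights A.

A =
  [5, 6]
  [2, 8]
A^⊗2 =
  [8, 11]
  [7, 8]

Each entry (A^⊗2)_ij equals the minimum over all length-2 walks i = v_0 → v_1 → … → v_2 = j of Σ_t A[v_t][v_{t+1}]. For example, for (i, j) = (0, 1) we minimise over 2 possible intermediate vertex sequences; the minimum is 11, attained along the walk 0 → 0 → 1.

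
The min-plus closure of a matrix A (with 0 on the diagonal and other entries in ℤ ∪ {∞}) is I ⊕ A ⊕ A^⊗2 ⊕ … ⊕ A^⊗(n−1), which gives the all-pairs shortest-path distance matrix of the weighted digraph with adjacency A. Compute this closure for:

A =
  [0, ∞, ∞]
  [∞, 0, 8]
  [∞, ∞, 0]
Closure =
  [0, ∞, ∞]
  [∞, 0, 8]
  [∞, ∞, 0]

This is the Floyd-Warshall all-pairs shortest-path computation. For each intermediate vertex k = 0, 1, …, 2, update dist[i][j] ← min(dist[i][j], dist[i][k] + dist[k][j]). The final matrix gives, for each (i, j), the minimum total weight of any directed path from i to j (possibly empty when i = j).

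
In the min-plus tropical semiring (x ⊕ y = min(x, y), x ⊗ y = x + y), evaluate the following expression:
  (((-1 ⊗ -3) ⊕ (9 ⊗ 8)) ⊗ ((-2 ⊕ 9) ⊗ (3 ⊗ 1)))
(((-1 ⊗ -3) ⊕ (9 ⊗ 8)) ⊗ ((-2 ⊕ 9) ⊗ (3 ⊗ 1))) = -2

Expand innermost to outermost. Recall ⊕ takes the minimum of its arguments and ⊗ takes their sum. Working out the expression (((-1 ⊗ -3) ⊕ (9 ⊗ 8)) ⊗ ((-2 ⊕ 9) ⊗ (3 ⊗ 1))) gives -2.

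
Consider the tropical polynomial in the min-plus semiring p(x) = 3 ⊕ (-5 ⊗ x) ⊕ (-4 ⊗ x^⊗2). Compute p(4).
p(4) = -1

A tropical monomial a ⊗ x^⊗i evaluates to a + i · x. Evaluating each term at x = 4:
  Term 0 contributes 3 + 0 · 4 = 3
  Term 1 contributes -5 + 1 · 4 = -1
  Term 2 contributes -4 + 2 · 4 = 4
p(4) = ⊕ of these = min[3, -1, 4] = -1.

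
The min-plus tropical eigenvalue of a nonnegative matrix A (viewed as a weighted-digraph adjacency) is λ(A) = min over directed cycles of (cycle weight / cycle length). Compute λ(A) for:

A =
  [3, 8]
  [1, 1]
λ(A) = 1

Enumerate directed cycles and compute their means (weight / length). Sample:
  cycle 0 → 0: weight = 3, length = 1, mean = 3/1 ≈ 3.000
  cycle 1 → 1: weight = 1, length = 1, mean = 1/1 ≈ 1.000
  cycle 0 → 1 → 0: weight = 9, length = 2, mean = 9/2 ≈ 4.500
  cycle 1 → 0 → 1: weight = 9, length = 2, mean = 9/2 ≈ 4.500
Minimum mean = 1.000, attained e.g. along the cycle 1 → 1 with weight 1 and length 1. So λ(A) = 1/1 = 1.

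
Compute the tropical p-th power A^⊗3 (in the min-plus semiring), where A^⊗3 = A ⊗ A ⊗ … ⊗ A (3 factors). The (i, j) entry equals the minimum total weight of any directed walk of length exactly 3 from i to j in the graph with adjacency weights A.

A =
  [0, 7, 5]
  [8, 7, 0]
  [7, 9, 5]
A^⊗3 =
  [0, 7, 5]
  [7, 14, 9]
  [7, 14, 12]

Each entry (A^⊗3)_ij equals the minimum over all length-3 walks i = v_0 → v_1 → … → v_3 = j of Σ_t A[v_t][v_{t+1}]. For example, for (i, j) = (0, 2) we minimise over 9 possible intermediate vertex sequences; the minimum is 5, attained along the walk 0 → 0 → 0 → 2.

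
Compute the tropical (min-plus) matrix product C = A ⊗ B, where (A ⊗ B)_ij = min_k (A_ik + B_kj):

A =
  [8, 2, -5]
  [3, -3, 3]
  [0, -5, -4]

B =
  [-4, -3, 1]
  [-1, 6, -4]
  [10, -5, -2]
A ⊗ B =
  [1, -10, -7]
  [-4, -2, -7]
  [-6, -9, -9]

Apply the min-plus product entry-by-entry:
  C[0][0] = min over k of (A[0][0] + B[0][0] = 8 + -4 = 4, A[0][1] + B[1][0] = 2 + -1 = 1, A[0][2] + B[2][0] = -5 + 10 = 5) = 1 (attained at k = 1)
  C[0][1] = min over k of (A[0][0] + B[0][1] = 8 + -3 = 5, A[0][1] + B[1][1] = 2 + 6 = 8, A[0][2] + B[2][1] = -5 + -5 = -10) = -10 (attained at k = 2)
  C[0][2] = min over k of (A[0][0] + B[0][2] = 8 + 1 = 9, A[0][1] + B[1][2] = 2 + -4 = -2, A[0][2] + B[2][2] = -5 + -2 = -7) = -7 (attained at k = 2)
  C[1][0] = min over k of (A[1][0] + B[0][0] = 3 + -4 = -1, A[1][1] + B[1][0] = -3 + -1 = -4, A[1][2] + B[2][0] = 3 + 10 = 13) = -4 (attained at k = 1)
  C[1][1] = min over k of (A[1][0] + B[0][1] = 3 + -3 = 0, A[1][1] + B[1][1] = -3 + 6 = 3, A[1][2] + B[2][1] = 3 + -5 = -2) = -2 (attained at k = 2)
  C[1][2] = min over k of (A[1][0] + B[0][2] = 3 + 1 = 4, A[1][1] + B[1][2] = -3 + -4 = -7, A[1][2] + B[2][2] = 3 + -2 = 1) = -7 (attained at k = 1)
  C[2][0] = min over k of (A[2][0] + B[0][0] = 0 + -4 = -4, A[2][1] + B[1][0] = -5 + -1 = -6, A[2][2] + B[2][0] = -4 + 10 = 6) = -6 (attained at k = 1)
  C[2][1] = min over k of (A[2][0] + B[0][1] = 0 + -3 = -3, A[2][1] + B[1][1] = -5 + 6 = 1, A[2][2] + B[2][1] = -4 + -5 = -9) = -9 (attained at k = 2)
  C[2][2] = min over k of (A[2][0] + B[0][2] = 0 + 1 = 1, A[2][1] + B[1][2] = -5 + -4 = -9, A[2][2] + B[2][2] = -4 + -2 = -6) = -9 (attained at k = 1)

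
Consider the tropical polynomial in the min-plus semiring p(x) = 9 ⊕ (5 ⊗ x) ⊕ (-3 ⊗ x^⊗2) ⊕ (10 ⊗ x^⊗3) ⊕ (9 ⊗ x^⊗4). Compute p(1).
p(1) = -1

A tropical monomial a ⊗ x^⊗i evaluates to a + i · x. Evaluating each term at x = 1:
  Term 0 contributes 9 + 0 · 1 = 9
  Term 1 contributes 5 + 1 · 1 = 6
  Term 2 contributes -3 + 2 · 1 = -1
  Term 3 contributes 10 + 3 · 1 = 13
  Term 4 contributes 9 + 4 · 1 = 13
p(1) = ⊕ of these = min[9, 6, -1, 13, 13] = -1.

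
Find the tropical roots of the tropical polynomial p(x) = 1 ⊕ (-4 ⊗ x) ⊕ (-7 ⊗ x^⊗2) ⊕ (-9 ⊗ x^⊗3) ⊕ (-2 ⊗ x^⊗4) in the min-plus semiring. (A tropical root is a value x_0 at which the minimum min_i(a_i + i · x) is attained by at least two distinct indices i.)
Roots: {-7, 2, 3, 5}

Each tropical root is a break point of the lower envelope of the lines y = a_i + i · x (there are 5 lines, with slopes 0, 1, ..., 4). Only the lines that attain the minimum somewhere contribute to roots; other lines are dominated. Here the surviving (envelope) indices are i = 4, i = 3, i = 2, i = 1, i = 0.
Intersections between consecutive envelope lines give the roots: for adjacent envelope indices i < j the intersection is x = (a_i − a_j) / (j − i). Reading off the sorted break points: {-7, 2, 3, 5}.
Verification: at each break x_0, at least two indices attain the minimum of min_i(a_i + i · x_0).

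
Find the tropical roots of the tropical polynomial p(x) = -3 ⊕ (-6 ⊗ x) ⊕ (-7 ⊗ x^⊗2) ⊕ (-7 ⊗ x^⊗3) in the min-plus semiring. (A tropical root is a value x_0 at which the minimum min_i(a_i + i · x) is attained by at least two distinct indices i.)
Roots: {0, 1, 3}

Each tropical root is a break point of the lower envelope of the lines y = a_i + i · x (there are 4 lines, with slopes 0, 1, ..., 3). Only the lines that attain the minimum somewhere contribute to roots; other lines are dominated. Here the surviving (envelope) indices are i = 3, i = 2, i = 1, i = 0.
Intersections between consecutive envelope lines give the roots: for adjacent envelope indices i < j the intersection is x = (a_i − a_j) / (j − i). Reading off the sorted break points: {0, 1, 3}.
Verification: at each break x_0, at least two indices attain the minimum of min_i(a_i + i · x_0).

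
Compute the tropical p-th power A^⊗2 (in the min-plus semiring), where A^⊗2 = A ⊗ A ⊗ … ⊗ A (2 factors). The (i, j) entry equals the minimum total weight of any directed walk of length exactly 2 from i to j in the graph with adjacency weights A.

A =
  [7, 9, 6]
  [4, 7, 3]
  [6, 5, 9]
A^⊗2 =
  [12, 11, 12]
  [9, 8, 10]
  [9, 12, 8]

Each entry (A^⊗2)_ij equals the minimum over all length-2 walks i = v_0 → v_1 → … → v_2 = j of Σ_t A[v_t][v_{t+1}]. For example, for (i, j) = (0, 2) we minimise over 3 possible intermediate vertex sequences; the minimum is 12, attained along the walk 0 → 1 → 2.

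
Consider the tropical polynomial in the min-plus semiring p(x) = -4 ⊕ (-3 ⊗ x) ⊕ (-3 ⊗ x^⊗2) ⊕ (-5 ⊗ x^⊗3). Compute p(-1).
p(-1) = -8

A tropical monomial a ⊗ x^⊗i evaluates to a + i · x. Evaluating each term at x = -1:
  Term 0 contributes -4 + 0 · -1 = -4
  Term 1 contributes -3 + 1 · -1 = -4
  Term 2 contributes -3 + 2 · -1 = -5
  Term 3 contributes -5 + 3 · -1 = -8
p(-1) = ⊕ of these = min[-4, -4, -5, -8] = -8.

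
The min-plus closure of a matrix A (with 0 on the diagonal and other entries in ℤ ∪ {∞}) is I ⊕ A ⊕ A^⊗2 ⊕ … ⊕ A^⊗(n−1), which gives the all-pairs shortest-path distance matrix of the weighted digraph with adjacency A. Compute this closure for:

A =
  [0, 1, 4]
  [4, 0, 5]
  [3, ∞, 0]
Closure =
  [0, 1, 4]
  [4, 0, 5]
  [3, 4, 0]

This is the Floyd-Warshall all-pairs shortest-path computation. For each intermediate vertex k = 0, 1, …, 2, update dist[i][j] ← min(dist[i][j], dist[i][k] + dist[k][j]). The final matrix gives, for each (i, j), the minimum total weight of any directed path from i to j (possibly empty when i = j).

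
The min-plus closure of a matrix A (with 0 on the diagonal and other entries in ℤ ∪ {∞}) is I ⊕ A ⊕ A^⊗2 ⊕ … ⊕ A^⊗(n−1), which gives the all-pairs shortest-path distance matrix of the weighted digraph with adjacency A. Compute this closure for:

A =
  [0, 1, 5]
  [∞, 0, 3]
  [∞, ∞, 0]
Closure =
  [0, 1, 4]
  [∞, 0, 3]
  [∞, ∞, 0]

This is the Floyd-Warshall all-pairs shortest-path computation. For each intermediate vertex k = 0, 1, …, 2, update dist[i][j] ← min(dist[i][j], dist[i][k] + dist[k][j]). The final matrix gives, for each (i, j), the minimum total weight of any directed path from i to j (possibly empty when i = j).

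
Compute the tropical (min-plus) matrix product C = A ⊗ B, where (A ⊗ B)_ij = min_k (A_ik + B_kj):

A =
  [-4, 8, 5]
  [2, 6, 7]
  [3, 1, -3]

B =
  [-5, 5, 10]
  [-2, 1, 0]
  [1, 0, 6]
A ⊗ B =
  [-9, 1, 6]
  [-3, 7, 6]
  [-2, -3, 1]

Apply the min-plus product entry-by-entry:
  C[0][0] = min over k of (A[0][0] + B[0][0] = -4 + -5 = -9, A[0][1] + B[1][0] = 8 + -2 = 6, A[0][2] + B[2][0] = 5 + 1 = 6) = -9 (attained at k = 0)
  C[0][1] = min over k of (A[0][0] + B[0][1] = -4 + 5 = 1, A[0][1] + B[1][1] = 8 + 1 = 9, A[0][2] + B[2][1] = 5 + 0 = 5) = 1 (attained at k = 0)
  C[0][2] = min over k of (A[0][0] + B[0][2] = -4 + 10 = 6, A[0][1] + B[1][2] = 8 + 0 = 8, A[0][2] + B[2][2] = 5 + 6 = 11) = 6 (attained at k = 0)
  C[1][0] = min over k of (A[1][0] + B[0][0] = 2 + -5 = -3, A[1][1] + B[1][0] = 6 + -2 = 4, A[1][2] + B[2][0] = 7 + 1 = 8) = -3 (attained at k = 0)
  C[1][1] = min over k of (A[1][0] + B[0][1] = 2 + 5 = 7, A[1][1] + B[1][1] = 6 + 1 = 7, A[1][2] + B[2][1] = 7 + 0 = 7) = 7 (attained at k = 0)
  C[1][2] = min over k of (A[1][0] + B[0][2] = 2 + 10 = 12, A[1][1] + B[1][2] = 6 + 0 = 6, A[1][2] + B[2][2] = 7 + 6 = 13) = 6 (attained at k = 1)
  C[2][0] = min over k of (A[2][0] + B[0][0] = 3 + -5 = -2, A[2][1] + B[1][0] = 1 + -2 = -1, A[2][2] + B[2][0] = -3 + 1 = -2) = -2 (attained at k = 0)
  C[2][1] = min over k of (A[2][0] + B[0][1] = 3 + 5 = 8, A[2][1] + B[1][1] = 1 + 1 = 2, A[2][2] + B[2][1] = -3 + 0 = -3) = -3 (attained at k = 2)
  C[2][2] = min over k of (A[2][0] + B[0][2] = 3 + 10 = 13, A[2][1] + B[1][2] = 1 + 0 = 1, A[2][2] + B[2][2] = -3 + 6 = 3) = 1 (attained at k = 1)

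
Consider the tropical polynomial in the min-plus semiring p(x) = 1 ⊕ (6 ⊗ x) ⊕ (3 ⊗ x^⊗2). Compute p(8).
p(8) = 1

A tropical monomial a ⊗ x^⊗i evaluates to a + i · x. Evaluating each term at x = 8:
  Term 0 contributes 1 + 0 · 8 = 1
  Term 1 contributes 6 + 1 · 8 = 14
  Term 2 contributes 3 + 2 · 8 = 19
p(8) = ⊕ of these = min[1, 14, 19] = 1.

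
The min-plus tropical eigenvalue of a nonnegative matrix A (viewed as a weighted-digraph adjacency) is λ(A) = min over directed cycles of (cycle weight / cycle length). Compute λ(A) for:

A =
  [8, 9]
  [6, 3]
λ(A) = 3

Enumerate directed cycles and compute their means (weight / length). Sample:
  cycle 0 → 0: weight = 8, length = 1, mean = 8/1 ≈ 8.000
  cycle 1 → 1: weight = 3, length = 1, mean = 3/1 ≈ 3.000
  cycle 0 → 1 → 0: weight = 15, length = 2, mean = 15/2 ≈ 7.500
  cycle 1 → 0 → 1: weight = 15, length = 2, mean = 15/2 ≈ 7.500
Minimum mean = 3.000, attained e.g. along the cycle 1 → 1 with weight 3 and length 1. So λ(A) = 3/1 = 3.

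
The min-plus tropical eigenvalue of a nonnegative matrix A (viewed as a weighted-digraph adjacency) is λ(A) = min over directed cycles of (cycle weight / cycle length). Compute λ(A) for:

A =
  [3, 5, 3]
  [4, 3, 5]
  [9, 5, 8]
λ(A) = 3

Enumerate directed cycles and compute their means (weight / length). Sample:
  cycle 0 → 0: weight = 3, length = 1, mean = 3/1 ≈ 3.000
  cycle 1 → 1: weight = 3, length = 1, mean = 3/1 ≈ 3.000
  cycle 2 → 2: weight = 8, length = 1, mean = 8/1 ≈ 8.000
  cycle 0 → 1 → 0: weight = 9, length = 2, mean = 9/2 ≈ 4.500
  cycle 0 → 2 → 0: weight = 12, length = 2, mean = 12/2 ≈ 6.000
  cycle 1 → 0 → 1: weight = 9, length = 2, mean = 9/2 ≈ 4.500
Minimum mean = 3.000, attained e.g. along the cycle 0 → 0 with weight 3 and length 1. So λ(A) = 3/1 = 3.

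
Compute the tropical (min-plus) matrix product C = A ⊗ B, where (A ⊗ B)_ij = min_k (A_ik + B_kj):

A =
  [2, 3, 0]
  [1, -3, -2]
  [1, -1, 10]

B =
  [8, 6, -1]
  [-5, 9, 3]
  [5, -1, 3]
A ⊗ B =
  [-2, -1, 1]
  [-8, -3, 0]
  [-6, 7, 0]

Apply the min-plus product entry-by-entry:
  C[0][0] = min over k of (A[0][0] + B[0][0] = 2 + 8 = 10, A[0][1] + B[1][0] = 3 + -5 = -2, A[0][2] + B[2][0] = 0 + 5 = 5) = -2 (attained at k = 1)
  C[0][1] = min over k of (A[0][0] + B[0][1] = 2 + 6 = 8, A[0][1] + B[1][1] = 3 + 9 = 12, A[0][2] + B[2][1] = 0 + -1 = -1) = -1 (attained at k = 2)
  C[0][2] = min over k of (A[0][0] + B[0][2] = 2 + -1 = 1, A[0][1] + B[1][2] = 3 + 3 = 6, A[0][2] + B[2][2] = 0 + 3 = 3) = 1 (attained at k = 0)
  C[1][0] = min over k of (A[1][0] + B[0][0] = 1 + 8 = 9, A[1][1] + B[1][0] = -3 + -5 = -8, A[1][2] + B[2][0] = -2 + 5 = 3) = -8 (attained at k = 1)
  C[1][1] = min over k of (A[1][0] + B[0][1] = 1 + 6 = 7, A[1][1] + B[1][1] = -3 + 9 = 6, A[1][2] + B[2][1] = -2 + -1 = -3) = -3 (attained at k = 2)
  C[1][2] = min over k of (A[1][0] + B[0][2] = 1 + -1 = 0, A[1][1] + B[1][2] = -3 + 3 = 0, A[1][2] + B[2][2] = -2 + 3 = 1) = 0 (attained at k = 0)
  C[2][0] = min over k of (A[2][0] + B[0][0] = 1 + 8 = 9, A[2][1] + B[1][0] = -1 + -5 = -6, A[2][2] + B[2][0] = 10 + 5 = 15) = -6 (attained at k = 1)
  C[2][1] = min over k of (A[2][0] + B[0][1] = 1 + 6 = 7, A[2][1] + B[1][1] = -1 + 9 = 8, A[2][2] + B[2][1] = 10 + -1 = 9) = 7 (attained at k = 0)
  C[2][2] = min over k of (A[2][0] + B[0][2] = 1 + -1 = 0, A[2][1] + B[1][2] = -1 + 3 = 2, A[2][2] + B[2][2] = 10 + 3 = 13) = 0 (attained at k = 0)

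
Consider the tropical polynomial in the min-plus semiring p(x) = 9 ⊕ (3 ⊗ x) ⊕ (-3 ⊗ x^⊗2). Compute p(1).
p(1) = -1

A tropical monomial a ⊗ x^⊗i evaluates to a + i · x. Evaluating each term at x = 1:
  Term 0 contributes 9 + 0 · 1 = 9
  Term 1 contributes 3 + 1 · 1 = 4
  Term 2 contributes -3 + 2 · 1 = -1
p(1) = ⊕ of these = min[9, 4, -1] = -1.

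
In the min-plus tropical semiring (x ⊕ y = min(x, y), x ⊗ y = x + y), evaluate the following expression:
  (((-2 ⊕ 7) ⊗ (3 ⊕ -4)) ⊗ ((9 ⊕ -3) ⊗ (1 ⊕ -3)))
(((-2 ⊕ 7) ⊗ (3 ⊕ -4)) ⊗ ((9 ⊕ -3) ⊗ (1 ⊕ -3))) = -12

Expand innermost to outermost. Recall ⊕ takes the minimum of its arguments and ⊗ takes their sum. Working out the expression (((-2 ⊕ 7) ⊗ (3 ⊕ -4)) ⊗ ((9 ⊕ -3) ⊗ (1 ⊕ -3))) gives -12.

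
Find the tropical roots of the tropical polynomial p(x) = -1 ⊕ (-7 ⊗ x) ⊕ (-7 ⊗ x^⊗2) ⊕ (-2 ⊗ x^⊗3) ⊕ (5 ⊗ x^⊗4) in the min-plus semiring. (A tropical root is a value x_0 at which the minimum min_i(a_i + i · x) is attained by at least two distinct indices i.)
Roots: {-7, -5, 0, 6}

Each tropical root is a break point of the lower envelope of the lines y = a_i + i · x (there are 5 lines, with slopes 0, 1, ..., 4). Only the lines that attain the minimum somewhere contribute to roots; other lines are dominated. Here the surviving (envelope) indices are i = 4, i = 3, i = 2, i = 1, i = 0.
Intersections between consecutive envelope lines give the roots: for adjacent envelope indices i < j the intersection is x = (a_i − a_j) / (j − i). Reading off the sorted break points: {-7, -5, 0, 6}.
Verification: at each break x_0, at least two indices attain the minimum of min_i(a_i + i · x_0).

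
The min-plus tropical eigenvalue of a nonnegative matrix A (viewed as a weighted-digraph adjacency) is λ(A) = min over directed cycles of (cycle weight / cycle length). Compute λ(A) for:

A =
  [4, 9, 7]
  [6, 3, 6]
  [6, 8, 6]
λ(A) = 3

Enumerate directed cycles and compute their means (weight / length). Sample:
  cycle 0 → 0: weight = 4, length = 1, mean = 4/1 ≈ 4.000
  cycle 1 → 1: weight = 3, length = 1, mean = 3/1 ≈ 3.000
  cycle 2 → 2: weight = 6, length = 1, mean = 6/1 ≈ 6.000
  cycle 0 → 1 → 0: weight = 15, length = 2, mean = 15/2 ≈ 7.500
  cycle 0 → 2 → 0: weight = 13, length = 2, mean = 13/2 ≈ 6.500
  cycle 1 → 0 → 1: weight = 15, length = 2, mean = 15/2 ≈ 7.500
Minimum mean = 3.000, attained e.g. along the cycle 1 → 1 with weight 3 and length 1. So λ(A) = 3/1 = 3.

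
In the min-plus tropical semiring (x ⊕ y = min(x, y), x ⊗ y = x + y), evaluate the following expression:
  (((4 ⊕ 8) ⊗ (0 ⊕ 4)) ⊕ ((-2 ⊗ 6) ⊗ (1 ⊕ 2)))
(((4 ⊕ 8) ⊗ (0 ⊕ 4)) ⊕ ((-2 ⊗ 6) ⊗ (1 ⊕ 2))) = 4

Expand innermost to outermost. Recall ⊕ takes the minimum of its arguments and ⊗ takes their sum. Working out the expression (((4 ⊕ 8) ⊗ (0 ⊕ 4)) ⊕ ((-2 ⊗ 6) ⊗ (1 ⊕ 2))) gives 4.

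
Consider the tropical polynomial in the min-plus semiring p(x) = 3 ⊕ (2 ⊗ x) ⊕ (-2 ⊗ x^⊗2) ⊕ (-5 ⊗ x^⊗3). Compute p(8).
p(8) = 3

A tropical monomial a ⊗ x^⊗i evaluates to a + i · x. Evaluating each term at x = 8:
  Term 0 contributes 3 + 0 · 8 = 3
  Term 1 contributes 2 + 1 · 8 = 10
  Term 2 contributes -2 + 2 · 8 = 14
  Term 3 contributes -5 + 3 · 8 = 19
p(8) = ⊕ of these = min[3, 10, 14, 19] = 3.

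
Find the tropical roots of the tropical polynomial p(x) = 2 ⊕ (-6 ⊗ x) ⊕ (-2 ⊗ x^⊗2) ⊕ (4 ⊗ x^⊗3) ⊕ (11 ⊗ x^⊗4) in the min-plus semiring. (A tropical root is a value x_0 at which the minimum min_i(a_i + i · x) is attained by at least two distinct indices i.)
Roots: {-7, -6, -4, 8}

Each tropical root is a break point of the lower envelope of the lines y = a_i + i · x (there are 5 lines, with slopes 0, 1, ..., 4). Only the lines that attain the minimum somewhere contribute to roots; other lines are dominated. Here the surviving (envelope) indices are i = 4, i = 3, i = 2, i = 1, i = 0.
Intersections between consecutive envelope lines give the roots: for adjacent envelope indices i < j the intersection is x = (a_i − a_j) / (j − i). Reading off the sorted break points: {-7, -6, -4, 8}.
Verification: at each break x_0, at least two indices attain the minimum of min_i(a_i + i · x_0).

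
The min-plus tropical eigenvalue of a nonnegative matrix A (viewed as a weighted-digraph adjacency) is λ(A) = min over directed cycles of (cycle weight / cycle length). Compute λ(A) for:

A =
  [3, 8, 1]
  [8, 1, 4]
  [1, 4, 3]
λ(A) = 1

Enumerate directed cycles and compute their means (weight / length). Sample:
  cycle 0 → 0: weight = 3, length = 1, mean = 3/1 ≈ 3.000
  cycle 1 → 1: weight = 1, length = 1, mean = 1/1 ≈ 1.000
  cycle 2 → 2: weight = 3, length = 1, mean = 3/1 ≈ 3.000
  cycle 0 → 1 → 0: weight = 16, length = 2, mean = 16/2 ≈ 8.000
  cycle 0 → 2 → 0: weight = 2, length = 2, mean = 2/2 ≈ 1.000
  cycle 1 → 0 → 1: weight = 16, length = 2, mean = 16/2 ≈ 8.000
Minimum mean = 1.000, attained e.g. along the cycle 1 → 1 with weight 1 and length 1. So λ(A) = 1/1 = 1.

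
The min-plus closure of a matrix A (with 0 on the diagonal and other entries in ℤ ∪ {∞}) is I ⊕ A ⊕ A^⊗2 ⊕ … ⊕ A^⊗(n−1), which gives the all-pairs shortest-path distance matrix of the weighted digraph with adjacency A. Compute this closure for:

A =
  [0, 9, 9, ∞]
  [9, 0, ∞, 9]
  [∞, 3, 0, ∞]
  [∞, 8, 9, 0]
Closure =
  [0, 9, 9, 18]
  [9, 0, 18, 9]
  [12, 3, 0, 12]
  [17, 8, 9, 0]

This is the Floyd-Warshall all-pairs shortest-path computation. For each intermediate vertex k = 0, 1, …, 3, update dist[i][j] ← min(dist[i][j], dist[i][k] + dist[k][j]). The final matrix gives, for each (i, j), the minimum total weight of any directed path from i to j (possibly empty when i = j).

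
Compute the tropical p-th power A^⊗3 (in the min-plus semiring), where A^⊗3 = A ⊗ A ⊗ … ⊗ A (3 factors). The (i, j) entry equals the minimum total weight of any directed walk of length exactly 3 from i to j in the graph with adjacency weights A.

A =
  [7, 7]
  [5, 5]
A^⊗3 =
  [17, 17]
  [15, 15]

Each entry (A^⊗3)_ij equals the minimum over all length-3 walks i = v_0 → v_1 → … → v_3 = j of Σ_t A[v_t][v_{t+1}]. For example, for (i, j) = (0, 1) we minimise over 4 possible intermediate vertex sequences; the minimum is 17, attained along the walk 0 → 1 → 1 → 1.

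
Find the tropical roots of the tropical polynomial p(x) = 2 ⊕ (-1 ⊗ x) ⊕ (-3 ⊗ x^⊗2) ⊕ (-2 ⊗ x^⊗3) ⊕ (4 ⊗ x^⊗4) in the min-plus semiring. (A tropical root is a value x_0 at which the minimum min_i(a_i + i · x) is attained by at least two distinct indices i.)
Roots: {-6, -1, 2, 3}

Each tropical root is a break point of the lower envelope of the lines y = a_i + i · x (there are 5 lines, with slopes 0, 1, ..., 4). Only the lines that attain the minimum somewhere contribute to roots; other lines are dominated. Here the surviving (envelope) indices are i = 4, i = 3, i = 2, i = 1, i = 0.
Intersections between consecutive envelope lines give the roots: for adjacent envelope indices i < j the intersection is x = (a_i − a_j) / (j − i). Reading off the sorted break points: {-6, -1, 2, 3}.
Verification: at each break x_0, at least two indices attain the minimum of min_i(a_i + i · x_0).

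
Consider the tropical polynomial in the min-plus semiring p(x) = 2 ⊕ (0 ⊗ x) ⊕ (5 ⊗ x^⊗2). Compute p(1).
p(1) = 1

A tropical monomial a ⊗ x^⊗i evaluates to a + i · x. Evaluating each term at x = 1:
  Term 0 contributes 2 + 0 · 1 = 2
  Term 1 contributes 0 + 1 · 1 = 1
  Term 2 contributes 5 + 2 · 1 = 7
p(1) = ⊕ of these = min[2, 1, 7] = 1.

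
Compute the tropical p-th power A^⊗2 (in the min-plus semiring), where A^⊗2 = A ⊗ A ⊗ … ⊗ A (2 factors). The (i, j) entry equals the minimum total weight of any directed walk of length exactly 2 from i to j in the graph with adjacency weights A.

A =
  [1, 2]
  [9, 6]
A^⊗2 =
  [2, 3]
  [10, 11]

Each entry (A^⊗2)_ij equals the minimum over all length-2 walks i = v_0 → v_1 → … → v_2 = j of Σ_t A[v_t][v_{t+1}]. For example, for (i, j) = (0, 1) we minimise over 2 possible intermediate vertex sequences; the minimum is 3, attained along the walk 0 → 0 → 1.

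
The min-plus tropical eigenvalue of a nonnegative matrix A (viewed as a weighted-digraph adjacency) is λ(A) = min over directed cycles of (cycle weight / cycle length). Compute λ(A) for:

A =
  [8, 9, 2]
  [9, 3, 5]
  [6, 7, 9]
λ(A) = 3

Enumerate directed cycles and compute their means (weight / length). Sample:
  cycle 0 → 0: weight = 8, length = 1, mean = 8/1 ≈ 8.000
  cycle 1 → 1: weight = 3, length = 1, mean = 3/1 ≈ 3.000
  cycle 2 → 2: weight = 9, length = 1, mean = 9/1 ≈ 9.000
  cycle 0 → 1 → 0: weight = 18, length = 2, mean = 18/2 ≈ 9.000
  cycle 0 → 2 → 0: weight = 8, length = 2, mean = 8/2 ≈ 4.000
  cycle 1 → 0 → 1: weight = 18, length = 2, mean = 18/2 ≈ 9.000
Minimum mean = 3.000, attained e.g. along the cycle 1 → 1 with weight 3 and length 1. So λ(A) = 3/1 = 3.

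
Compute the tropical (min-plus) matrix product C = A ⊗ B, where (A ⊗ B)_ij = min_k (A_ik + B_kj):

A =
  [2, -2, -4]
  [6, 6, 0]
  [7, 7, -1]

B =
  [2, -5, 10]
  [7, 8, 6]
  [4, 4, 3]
A ⊗ B =
  [0, -3, -1]
  [4, 1, 3]
  [3, 2, 2]

Apply the min-plus product entry-by-entry:
  C[0][0] = min over k of (A[0][0] + B[0][0] = 2 + 2 = 4, A[0][1] + B[1][0] = -2 + 7 = 5, A[0][2] + B[2][0] = -4 + 4 = 0) = 0 (attained at k = 2)
  C[0][1] = min over k of (A[0][0] + B[0][1] = 2 + -5 = -3, A[0][1] + B[1][1] = -2 + 8 = 6, A[0][2] + B[2][1] = -4 + 4 = 0) = -3 (attained at k = 0)
  C[0][2] = min over k of (A[0][0] + B[0][2] = 2 + 10 = 12, A[0][1] + B[1][2] = -2 + 6 = 4, A[0][2] + B[2][2] = -4 + 3 = -1) = -1 (attained at k = 2)
  C[1][0] = min over k of (A[1][0] + B[0][0] = 6 + 2 = 8, A[1][1] + B[1][0] = 6 + 7 = 13, A[1][2] + B[2][0] = 0 + 4 = 4) = 4 (attained at k = 2)
  C[1][1] = min over k of (A[1][0] + B[0][1] = 6 + -5 = 1, A[1][1] + B[1][1] = 6 + 8 = 14, A[1][2] + B[2][1] = 0 + 4 = 4) = 1 (attained at k = 0)
  C[1][2] = min over k of (A[1][0] + B[0][2] = 6 + 10 = 16, A[1][1] + B[1][2] = 6 + 6 = 12, A[1][2] + B[2][2] = 0 + 3 = 3) = 3 (attained at k = 2)
  C[2][0] = min over k of (A[2][0] + B[0][0] = 7 + 2 = 9, A[2][1] + B[1][0] = 7 + 7 = 14, A[2][2] + B[2][0] = -1 + 4 = 3) = 3 (attained at k = 2)
  C[2][1] = min over k of (A[2][0] + B[0][1] = 7 + -5 = 2, A[2][1] + B[1][1] = 7 + 8 = 15, A[2][2] + B[2][1] = -1 + 4 = 3) = 2 (attained at k = 0)
  C[2][2] = min over k of (A[2][0] + B[0][2] = 7 + 10 = 17, A[2][1] + B[1][2] = 7 + 6 = 13, A[2][2] + B[2][2] = -1 + 3 = 2) = 2 (attained at k = 2)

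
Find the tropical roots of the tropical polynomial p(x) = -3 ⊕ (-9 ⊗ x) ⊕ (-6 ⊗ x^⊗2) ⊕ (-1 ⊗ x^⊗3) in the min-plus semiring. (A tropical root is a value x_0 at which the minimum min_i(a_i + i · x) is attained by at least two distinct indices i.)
Roots: {-5, -3, 6}

Each tropical root is a break point of the lower envelope of the lines y = a_i + i · x (there are 4 lines, with slopes 0, 1, ..., 3). Only the lines that attain the minimum somewhere contribute to roots; other lines are dominated. Here the surviving (envelope) indices are i = 3, i = 2, i = 1, i = 0.
Intersections between consecutive envelope lines give the roots: for adjacent envelope indices i < j the intersection is x = (a_i − a_j) / (j − i). Reading off the sorted break points: {-5, -3, 6}.
Verification: at each break x_0, at least two indices attain the minimum of min_i(a_i + i · x_0).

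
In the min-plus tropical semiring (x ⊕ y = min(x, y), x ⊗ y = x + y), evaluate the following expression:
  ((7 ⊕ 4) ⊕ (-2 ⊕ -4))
((7 ⊕ 4) ⊕ (-2 ⊕ -4)) = -4

Expand innermost to outermost. Recall ⊕ takes the minimum of its arguments and ⊗ takes their sum. Working out the expression ((7 ⊕ 4) ⊕ (-2 ⊕ -4)) gives -4.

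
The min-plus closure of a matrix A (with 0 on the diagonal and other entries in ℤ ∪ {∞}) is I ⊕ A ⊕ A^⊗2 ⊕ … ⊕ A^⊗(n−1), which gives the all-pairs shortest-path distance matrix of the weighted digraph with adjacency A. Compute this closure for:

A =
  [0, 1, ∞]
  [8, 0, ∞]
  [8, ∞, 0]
Closure =
  [0, 1, ∞]
  [8, 0, ∞]
  [8, 9, 0]

This is the Floyd-Warshall all-pairs shortest-path computation. For each intermediate vertex k = 0, 1, …, 2, update dist[i][j] ← min(dist[i][j], dist[i][k] + dist[k][j]). The final matrix gives, for each (i, j), the minimum total weight of any directed path from i to j (possibly empty when i = j).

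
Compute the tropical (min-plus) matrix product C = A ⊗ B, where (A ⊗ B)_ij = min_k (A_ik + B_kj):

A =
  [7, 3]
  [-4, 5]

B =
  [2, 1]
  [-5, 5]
A ⊗ B =
  [-2, 8]
  [-2, -3]

Apply the min-plus product entry-by-entry:
  C[0][0] = min over k of (A[0][0] + B[0][0] = 7 + 2 = 9, A[0][1] + B[1][0] = 3 + -5 = -2) = -2 (attained at k = 1)
  C[0][1] = min over k of (A[0][0] + B[0][1] = 7 + 1 = 8, A[0][1] + B[1][1] = 3 + 5 = 8) = 8 (attained at k = 0)
  C[1][0] = min over k of (A[1][0] + B[0][0] = -4 + 2 = -2, A[1][1] + B[1][0] = 5 + -5 = 0) = -2 (attained at k = 0)
  C[1][1] = min over k of (A[1][0] + B[0][1] = -4 + 1 = -3, A[1][1] + B[1][1] = 5 + 5 = 10) = -3 (attained at k = 0)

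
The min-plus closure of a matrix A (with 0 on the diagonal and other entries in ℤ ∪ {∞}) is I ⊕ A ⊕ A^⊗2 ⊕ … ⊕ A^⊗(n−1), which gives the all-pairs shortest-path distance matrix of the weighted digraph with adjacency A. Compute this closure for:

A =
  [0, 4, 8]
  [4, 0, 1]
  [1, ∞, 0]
Closure =
  [0, 4, 5]
  [2, 0, 1]
  [1, 5, 0]

This is the Floyd-Warshall all-pairs shortest-path computation. For each intermediate vertex k = 0, 1, …, 2, update dist[i][j] ← min(dist[i][j], dist[i][k] + dist[k][j]). The final matrix gives, for each (i, j), the minimum total weight of any directed path from i to j (possibly empty when i = j).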